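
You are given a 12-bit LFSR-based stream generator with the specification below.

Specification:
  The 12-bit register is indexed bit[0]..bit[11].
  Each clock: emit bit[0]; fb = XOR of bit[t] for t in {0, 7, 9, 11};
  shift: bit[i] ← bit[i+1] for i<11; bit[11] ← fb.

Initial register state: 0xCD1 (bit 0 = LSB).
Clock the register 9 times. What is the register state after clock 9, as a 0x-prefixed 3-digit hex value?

0x3EE

reg_0 = 0xCD1
clock 1: out=1, reg = 0xE68
clock 2: out=0, reg = 0x734
clock 3: out=0, reg = 0xB9A
clock 4: out=0, reg = 0xDCD
clock 5: out=1, reg = 0xEE6
clock 6: out=0, reg = 0xF73
clock 7: out=1, reg = 0xFB9
clock 8: out=1, reg = 0x7DC
clock 9: out=0, reg = 0x3EE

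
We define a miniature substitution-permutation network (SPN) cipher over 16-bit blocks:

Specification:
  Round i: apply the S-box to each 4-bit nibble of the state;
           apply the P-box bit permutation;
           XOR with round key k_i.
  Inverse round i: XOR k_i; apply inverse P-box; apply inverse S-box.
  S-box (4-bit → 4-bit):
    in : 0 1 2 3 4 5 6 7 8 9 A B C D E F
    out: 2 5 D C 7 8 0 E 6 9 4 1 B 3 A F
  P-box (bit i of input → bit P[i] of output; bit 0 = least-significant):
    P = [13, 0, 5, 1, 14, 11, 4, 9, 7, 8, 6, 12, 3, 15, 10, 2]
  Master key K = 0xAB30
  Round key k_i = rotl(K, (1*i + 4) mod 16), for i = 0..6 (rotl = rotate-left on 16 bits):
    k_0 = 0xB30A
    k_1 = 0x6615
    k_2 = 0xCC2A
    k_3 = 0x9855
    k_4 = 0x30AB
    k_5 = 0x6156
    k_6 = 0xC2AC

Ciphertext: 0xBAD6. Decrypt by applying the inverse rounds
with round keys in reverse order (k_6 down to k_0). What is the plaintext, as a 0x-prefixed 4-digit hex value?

s_0 = ciphertext = 0xBAD6
s_1 = InvRound(s_0, k_6) = 0xB342
s_2 = InvRound(s_1, k_5) = 0xE526
s_3 = InvRound(s_2, k_4) = 0xFCB0
s_4 = InvRound(s_3, k_3) = 0x31B4
s_5 = InvRound(s_4, k_2) = 0xFC49
s_6 = InvRound(s_5, k_1) = 0xC376
s_7 = InvRound(s_6, k_0) = 0x9311

0x9311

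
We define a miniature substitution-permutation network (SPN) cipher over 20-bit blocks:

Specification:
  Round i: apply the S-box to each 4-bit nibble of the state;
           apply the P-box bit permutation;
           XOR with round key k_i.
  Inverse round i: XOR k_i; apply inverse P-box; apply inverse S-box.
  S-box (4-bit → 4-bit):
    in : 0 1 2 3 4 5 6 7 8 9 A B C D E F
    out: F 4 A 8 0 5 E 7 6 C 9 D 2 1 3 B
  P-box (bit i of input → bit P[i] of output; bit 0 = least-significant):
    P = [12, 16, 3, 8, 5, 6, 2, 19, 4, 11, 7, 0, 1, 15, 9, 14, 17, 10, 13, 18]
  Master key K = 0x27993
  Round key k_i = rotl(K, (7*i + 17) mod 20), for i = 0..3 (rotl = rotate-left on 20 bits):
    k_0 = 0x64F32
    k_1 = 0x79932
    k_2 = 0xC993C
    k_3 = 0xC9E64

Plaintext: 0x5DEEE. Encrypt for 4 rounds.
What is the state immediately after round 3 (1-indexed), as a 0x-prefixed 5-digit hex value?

0x55115

s_0 = plaintext = 0x5DEEE
s_1 = Round(s_0, k_0) = 0x57740
s_2 = Round(s_1, k_1) = 0x422A8
s_3 = Round(s_2, k_2) = 0x55115
s_4 = Round(s_3, k_3) = 0xEACEA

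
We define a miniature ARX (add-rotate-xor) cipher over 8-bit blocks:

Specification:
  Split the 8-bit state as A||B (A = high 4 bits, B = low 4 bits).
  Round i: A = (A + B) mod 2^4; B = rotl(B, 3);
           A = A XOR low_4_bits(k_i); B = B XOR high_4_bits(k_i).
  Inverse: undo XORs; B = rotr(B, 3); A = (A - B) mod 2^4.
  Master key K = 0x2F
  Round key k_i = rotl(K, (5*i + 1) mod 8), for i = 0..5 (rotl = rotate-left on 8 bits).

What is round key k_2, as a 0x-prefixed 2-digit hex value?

K = 0x2F
k_0 = rotl(K, (5*0+1) mod 8) = rotl(K, 1) = 0x5E
k_1 = rotl(K, (5*1+1) mod 8) = rotl(K, 6) = 0xCB
k_2 = rotl(K, (5*2+1) mod 8) = rotl(K, 3) = 0x79

0x79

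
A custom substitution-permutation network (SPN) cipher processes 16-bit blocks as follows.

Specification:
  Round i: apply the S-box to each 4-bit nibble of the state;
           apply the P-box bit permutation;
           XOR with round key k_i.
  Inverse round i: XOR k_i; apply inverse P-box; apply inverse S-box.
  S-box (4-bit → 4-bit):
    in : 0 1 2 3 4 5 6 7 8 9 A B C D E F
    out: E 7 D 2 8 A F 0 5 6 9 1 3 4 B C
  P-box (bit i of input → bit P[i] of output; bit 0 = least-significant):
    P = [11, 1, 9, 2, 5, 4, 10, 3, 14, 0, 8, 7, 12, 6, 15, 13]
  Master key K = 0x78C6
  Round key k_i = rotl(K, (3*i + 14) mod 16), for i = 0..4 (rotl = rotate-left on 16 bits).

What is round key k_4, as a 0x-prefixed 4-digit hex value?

K = 0x78C6
k_0 = rotl(K, (3*0+14) mod 16) = rotl(K, 14) = 0x9E31
k_1 = rotl(K, (3*1+14) mod 16) = rotl(K, 1) = 0xF18C
k_2 = rotl(K, (3*2+14) mod 16) = rotl(K, 4) = 0x8C67
k_3 = rotl(K, (3*3+14) mod 16) = rotl(K, 7) = 0x633C
k_4 = rotl(K, (3*4+14) mod 16) = rotl(K, 10) = 0x19E3

0x19E3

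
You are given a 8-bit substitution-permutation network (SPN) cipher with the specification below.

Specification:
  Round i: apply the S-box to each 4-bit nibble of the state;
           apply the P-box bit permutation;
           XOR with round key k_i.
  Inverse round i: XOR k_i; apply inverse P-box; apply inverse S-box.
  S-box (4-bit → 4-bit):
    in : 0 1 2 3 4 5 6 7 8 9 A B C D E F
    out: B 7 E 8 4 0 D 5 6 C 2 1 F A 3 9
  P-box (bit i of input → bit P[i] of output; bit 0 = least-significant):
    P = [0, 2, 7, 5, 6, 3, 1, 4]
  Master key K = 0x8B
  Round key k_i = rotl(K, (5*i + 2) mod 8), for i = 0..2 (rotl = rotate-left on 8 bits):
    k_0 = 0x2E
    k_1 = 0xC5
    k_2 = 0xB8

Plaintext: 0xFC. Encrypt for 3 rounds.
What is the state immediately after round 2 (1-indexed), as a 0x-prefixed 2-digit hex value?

0xDC

s_0 = plaintext = 0xFC
s_1 = Round(s_0, k_0) = 0xDB
s_2 = Round(s_1, k_1) = 0xDC
s_3 = Round(s_2, k_2) = 0x05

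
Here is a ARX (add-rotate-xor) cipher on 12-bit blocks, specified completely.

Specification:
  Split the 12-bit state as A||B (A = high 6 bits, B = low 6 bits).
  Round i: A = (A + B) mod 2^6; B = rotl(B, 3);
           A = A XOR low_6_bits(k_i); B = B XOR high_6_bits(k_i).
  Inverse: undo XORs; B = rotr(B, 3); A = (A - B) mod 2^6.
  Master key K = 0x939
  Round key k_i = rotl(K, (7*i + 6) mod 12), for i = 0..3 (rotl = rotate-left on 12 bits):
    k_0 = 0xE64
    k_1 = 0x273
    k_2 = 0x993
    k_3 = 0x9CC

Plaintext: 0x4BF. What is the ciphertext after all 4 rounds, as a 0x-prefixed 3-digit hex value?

0xDEA

s_0 = plaintext = 0x4BF
s_1 = Round(s_0, k_0) = 0xD46
s_2 = Round(s_1, k_1) = 0x239
s_3 = Round(s_2, k_2) = 0x4A9
s_4 = Round(s_3, k_3) = 0xDEA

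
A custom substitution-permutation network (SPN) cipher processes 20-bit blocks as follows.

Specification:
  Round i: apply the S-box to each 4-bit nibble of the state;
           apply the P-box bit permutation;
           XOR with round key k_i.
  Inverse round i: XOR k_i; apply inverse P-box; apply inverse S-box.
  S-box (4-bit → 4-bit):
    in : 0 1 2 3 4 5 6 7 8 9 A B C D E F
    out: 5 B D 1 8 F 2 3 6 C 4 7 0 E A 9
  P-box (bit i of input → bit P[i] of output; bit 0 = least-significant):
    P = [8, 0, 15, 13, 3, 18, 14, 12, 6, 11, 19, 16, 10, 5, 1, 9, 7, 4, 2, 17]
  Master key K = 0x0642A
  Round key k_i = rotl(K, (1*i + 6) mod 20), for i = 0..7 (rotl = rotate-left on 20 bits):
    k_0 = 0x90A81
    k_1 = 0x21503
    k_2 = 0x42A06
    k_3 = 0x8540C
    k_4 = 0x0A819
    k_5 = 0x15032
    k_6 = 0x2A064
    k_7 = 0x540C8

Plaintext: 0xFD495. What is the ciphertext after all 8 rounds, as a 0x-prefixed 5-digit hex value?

s_0 = plaintext = 0xFD495
s_1 = Round(s_0, k_0) = 0xAF922
s_2 = Round(s_1, k_1) = 0xBE20F
s_3 = Round(s_2, k_2) = 0xD49FA
s_4 = Round(s_3, k_3) = 0x3C610
s_5 = Round(s_4, k_4) = 0x43191
s_6 = Round(s_5, k_5) = 0x22D73
s_7 = Round(s_6, k_6) = 0xDAFEA
s_8 = Round(s_7, k_7) = 0x2D09E

0x2D09E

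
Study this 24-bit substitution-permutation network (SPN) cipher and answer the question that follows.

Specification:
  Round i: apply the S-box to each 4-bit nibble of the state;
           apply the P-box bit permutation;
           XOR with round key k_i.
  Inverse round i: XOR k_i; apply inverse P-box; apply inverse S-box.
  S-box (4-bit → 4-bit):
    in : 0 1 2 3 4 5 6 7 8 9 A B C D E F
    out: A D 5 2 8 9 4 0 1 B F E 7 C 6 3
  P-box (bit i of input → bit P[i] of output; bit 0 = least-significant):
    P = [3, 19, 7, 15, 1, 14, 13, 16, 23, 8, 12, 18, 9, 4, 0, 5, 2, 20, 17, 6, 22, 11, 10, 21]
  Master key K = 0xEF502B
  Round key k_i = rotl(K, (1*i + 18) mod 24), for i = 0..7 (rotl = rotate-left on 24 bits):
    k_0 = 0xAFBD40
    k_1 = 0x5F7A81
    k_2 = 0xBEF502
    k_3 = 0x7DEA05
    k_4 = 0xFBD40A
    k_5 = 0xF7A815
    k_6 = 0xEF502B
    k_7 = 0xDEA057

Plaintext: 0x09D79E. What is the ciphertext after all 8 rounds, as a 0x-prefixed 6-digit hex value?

s_0 = plaintext = 0x09D79E
s_1 = Round(s_0, k_0) = 0x96F5A7
s_2 = Round(s_1, k_1) = 0xB81093
s_3 = Round(s_2, k_2) = 0x93BA25
s_4 = Round(s_3, k_3) = 0x89533E
s_5 = Round(s_4, k_4) = 0xA397EE
s_6 = Round(s_5, k_5) = 0x8FC6A5
s_7 = Round(s_6, k_6) = 0xBEA234
s_8 = Round(s_7, k_7) = 0x6C7E66

0x6C7E66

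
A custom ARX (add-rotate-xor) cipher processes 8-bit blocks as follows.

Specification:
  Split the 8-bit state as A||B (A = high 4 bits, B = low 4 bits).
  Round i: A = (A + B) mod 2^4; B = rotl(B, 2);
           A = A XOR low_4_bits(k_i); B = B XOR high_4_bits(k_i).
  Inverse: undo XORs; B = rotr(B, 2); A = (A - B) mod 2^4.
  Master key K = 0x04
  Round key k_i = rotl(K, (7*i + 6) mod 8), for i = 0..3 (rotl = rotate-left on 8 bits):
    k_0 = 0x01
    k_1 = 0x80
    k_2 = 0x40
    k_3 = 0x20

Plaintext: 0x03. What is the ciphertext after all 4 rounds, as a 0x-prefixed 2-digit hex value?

s_0 = plaintext = 0x03
s_1 = Round(s_0, k_0) = 0x2C
s_2 = Round(s_1, k_1) = 0xEB
s_3 = Round(s_2, k_2) = 0x9A
s_4 = Round(s_3, k_3) = 0x38

0x38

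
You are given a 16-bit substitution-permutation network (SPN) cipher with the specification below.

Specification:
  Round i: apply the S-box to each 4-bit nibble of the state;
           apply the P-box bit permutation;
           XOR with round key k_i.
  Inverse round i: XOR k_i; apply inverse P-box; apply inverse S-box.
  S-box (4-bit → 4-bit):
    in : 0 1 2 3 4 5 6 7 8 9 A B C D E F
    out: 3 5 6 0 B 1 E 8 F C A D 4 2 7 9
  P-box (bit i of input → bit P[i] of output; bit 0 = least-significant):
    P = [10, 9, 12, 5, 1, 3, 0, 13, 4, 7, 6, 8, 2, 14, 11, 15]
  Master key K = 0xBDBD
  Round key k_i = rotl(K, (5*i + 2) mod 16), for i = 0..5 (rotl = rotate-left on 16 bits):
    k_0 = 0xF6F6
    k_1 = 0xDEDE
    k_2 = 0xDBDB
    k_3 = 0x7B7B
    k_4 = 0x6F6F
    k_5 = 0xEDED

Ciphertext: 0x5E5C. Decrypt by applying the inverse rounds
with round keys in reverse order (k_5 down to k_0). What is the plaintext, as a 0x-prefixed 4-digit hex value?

s_0 = ciphertext = 0x5E5C
s_1 = InvRound(s_0, k_5) = 0x7496
s_2 = InvRound(s_1, k_4) = 0xC826
s_3 = InvRound(s_2, k_3) = 0xFB62
s_4 = InvRound(s_3, k_2) = 0x3067
s_5 = InvRound(s_4, k_1) = 0x6064
s_6 = InvRound(s_5, k_0) = 0x705E

0x705E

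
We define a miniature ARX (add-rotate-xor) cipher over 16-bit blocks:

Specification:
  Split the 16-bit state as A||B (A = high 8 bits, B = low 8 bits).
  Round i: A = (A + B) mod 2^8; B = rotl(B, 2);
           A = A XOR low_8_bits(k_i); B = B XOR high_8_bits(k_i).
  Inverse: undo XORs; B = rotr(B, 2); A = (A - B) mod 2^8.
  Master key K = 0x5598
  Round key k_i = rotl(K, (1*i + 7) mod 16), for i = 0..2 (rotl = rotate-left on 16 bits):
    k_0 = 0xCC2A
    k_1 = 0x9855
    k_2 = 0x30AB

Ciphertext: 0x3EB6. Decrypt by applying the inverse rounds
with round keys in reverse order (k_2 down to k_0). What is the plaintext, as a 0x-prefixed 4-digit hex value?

0xD9A0

s_0 = ciphertext = 0x3EB6
s_1 = InvRound(s_0, k_2) = 0xF4A1
s_2 = InvRound(s_1, k_1) = 0x534E
s_3 = InvRound(s_2, k_0) = 0xD9A0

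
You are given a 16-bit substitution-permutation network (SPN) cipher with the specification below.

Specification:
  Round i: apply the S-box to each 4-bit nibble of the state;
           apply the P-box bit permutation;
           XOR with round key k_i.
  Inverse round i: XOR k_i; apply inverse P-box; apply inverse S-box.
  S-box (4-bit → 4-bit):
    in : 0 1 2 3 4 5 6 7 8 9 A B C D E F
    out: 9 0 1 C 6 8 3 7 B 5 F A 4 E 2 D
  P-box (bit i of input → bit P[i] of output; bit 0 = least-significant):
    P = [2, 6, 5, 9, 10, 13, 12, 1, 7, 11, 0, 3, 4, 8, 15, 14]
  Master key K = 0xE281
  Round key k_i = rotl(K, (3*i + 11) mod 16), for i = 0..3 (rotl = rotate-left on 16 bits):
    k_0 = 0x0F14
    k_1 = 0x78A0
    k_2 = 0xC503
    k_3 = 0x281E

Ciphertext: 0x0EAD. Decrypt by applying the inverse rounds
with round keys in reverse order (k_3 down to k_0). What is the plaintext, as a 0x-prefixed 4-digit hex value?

s_0 = ciphertext = 0x0EAD
s_1 = InvRound(s_0, k_3) = 0x2983
s_2 = InvRound(s_1, k_2) = 0x3661
s_3 = InvRound(s_2, k_1) = 0x572B
s_4 = InvRound(s_3, k_0) = 0x0D39

0x0D39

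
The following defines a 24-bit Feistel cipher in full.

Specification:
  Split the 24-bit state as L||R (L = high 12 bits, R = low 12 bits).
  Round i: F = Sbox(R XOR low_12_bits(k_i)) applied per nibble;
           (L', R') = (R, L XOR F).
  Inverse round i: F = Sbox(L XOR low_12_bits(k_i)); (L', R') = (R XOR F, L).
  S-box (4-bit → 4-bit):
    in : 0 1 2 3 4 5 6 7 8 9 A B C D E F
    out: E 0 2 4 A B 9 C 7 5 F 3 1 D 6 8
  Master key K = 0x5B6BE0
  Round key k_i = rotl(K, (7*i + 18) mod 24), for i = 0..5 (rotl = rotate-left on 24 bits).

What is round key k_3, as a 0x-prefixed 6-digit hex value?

0xF02DB5

K = 0x5B6BE0
k_0 = rotl(K, (7*0+18) mod 24) = rotl(K, 18) = 0x816DAF
k_1 = rotl(K, (7*1+18) mod 24) = rotl(K, 1) = 0xB6D7C0
k_2 = rotl(K, (7*2+18) mod 24) = rotl(K, 8) = 0x6BE05B
k_3 = rotl(K, (7*3+18) mod 24) = rotl(K, 15) = 0xF02DB5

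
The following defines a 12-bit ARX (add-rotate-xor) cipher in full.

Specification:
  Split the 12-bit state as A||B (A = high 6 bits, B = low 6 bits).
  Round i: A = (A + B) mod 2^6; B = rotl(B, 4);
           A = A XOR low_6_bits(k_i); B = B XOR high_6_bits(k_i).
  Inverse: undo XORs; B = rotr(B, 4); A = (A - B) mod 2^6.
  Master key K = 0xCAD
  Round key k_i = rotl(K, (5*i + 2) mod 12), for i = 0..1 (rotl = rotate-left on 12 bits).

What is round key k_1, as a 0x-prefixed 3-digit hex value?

K = 0xCAD
k_0 = rotl(K, (5*0+2) mod 12) = rotl(K, 2) = 0x2B7
k_1 = rotl(K, (5*1+2) mod 12) = rotl(K, 7) = 0x6E5

0x6E5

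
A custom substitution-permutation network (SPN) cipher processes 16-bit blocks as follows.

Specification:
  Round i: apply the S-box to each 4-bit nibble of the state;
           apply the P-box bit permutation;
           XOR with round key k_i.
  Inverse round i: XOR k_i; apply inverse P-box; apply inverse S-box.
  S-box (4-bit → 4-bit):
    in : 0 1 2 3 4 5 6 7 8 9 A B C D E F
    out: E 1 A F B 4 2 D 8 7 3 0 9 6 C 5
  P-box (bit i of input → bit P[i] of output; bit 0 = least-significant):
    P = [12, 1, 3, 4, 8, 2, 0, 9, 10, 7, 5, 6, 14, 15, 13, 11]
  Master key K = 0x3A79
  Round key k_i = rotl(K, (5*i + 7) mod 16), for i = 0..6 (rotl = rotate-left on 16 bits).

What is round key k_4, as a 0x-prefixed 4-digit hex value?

K = 0x3A79
k_0 = rotl(K, (5*0+7) mod 16) = rotl(K, 7) = 0x3C9D
k_1 = rotl(K, (5*1+7) mod 16) = rotl(K, 12) = 0x93A7
k_2 = rotl(K, (5*2+7) mod 16) = rotl(K, 1) = 0x74F2
k_3 = rotl(K, (5*3+7) mod 16) = rotl(K, 6) = 0x9E4E
k_4 = rotl(K, (5*4+7) mod 16) = rotl(K, 11) = 0xC9D3

0xC9D3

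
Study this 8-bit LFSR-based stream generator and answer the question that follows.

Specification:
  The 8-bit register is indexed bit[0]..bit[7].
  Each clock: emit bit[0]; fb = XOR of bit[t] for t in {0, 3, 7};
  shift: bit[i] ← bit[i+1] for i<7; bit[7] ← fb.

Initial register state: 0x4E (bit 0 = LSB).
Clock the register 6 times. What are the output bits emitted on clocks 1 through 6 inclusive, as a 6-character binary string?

reg_0 = 0x4E
clock 1: out=0, reg = 0xA7
clock 2: out=1, reg = 0x53
clock 3: out=1, reg = 0xA9
clock 4: out=1, reg = 0xD4
clock 5: out=0, reg = 0xEA
clock 6: out=0, reg = 0x75

011100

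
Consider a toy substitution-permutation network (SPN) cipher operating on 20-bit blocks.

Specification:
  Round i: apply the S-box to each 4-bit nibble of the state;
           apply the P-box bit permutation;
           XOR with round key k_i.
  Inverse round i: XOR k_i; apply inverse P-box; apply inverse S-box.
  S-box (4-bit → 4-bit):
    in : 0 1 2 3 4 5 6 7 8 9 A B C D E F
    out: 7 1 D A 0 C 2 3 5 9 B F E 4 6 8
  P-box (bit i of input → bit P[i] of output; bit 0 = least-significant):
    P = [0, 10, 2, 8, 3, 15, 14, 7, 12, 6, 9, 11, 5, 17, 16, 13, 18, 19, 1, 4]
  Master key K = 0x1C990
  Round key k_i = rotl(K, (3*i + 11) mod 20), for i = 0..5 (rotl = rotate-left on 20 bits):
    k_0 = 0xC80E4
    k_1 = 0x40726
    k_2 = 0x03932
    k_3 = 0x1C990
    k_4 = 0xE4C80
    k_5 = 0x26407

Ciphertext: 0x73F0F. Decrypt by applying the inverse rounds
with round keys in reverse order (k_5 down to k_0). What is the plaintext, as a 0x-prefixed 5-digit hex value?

0x1D69E

s_0 = ciphertext = 0x73F0F
s_1 = InvRound(s_0, k_5) = 0x1D28F
s_2 = InvRound(s_1, k_4) = 0x0E270
s_3 = InvRound(s_2, k_3) = 0x42CFF
s_4 = InvRound(s_3, k_2) = 0x1479B
s_5 = InvRound(s_4, k_1) = 0x98428
s_6 = InvRound(s_5, k_0) = 0x1D69E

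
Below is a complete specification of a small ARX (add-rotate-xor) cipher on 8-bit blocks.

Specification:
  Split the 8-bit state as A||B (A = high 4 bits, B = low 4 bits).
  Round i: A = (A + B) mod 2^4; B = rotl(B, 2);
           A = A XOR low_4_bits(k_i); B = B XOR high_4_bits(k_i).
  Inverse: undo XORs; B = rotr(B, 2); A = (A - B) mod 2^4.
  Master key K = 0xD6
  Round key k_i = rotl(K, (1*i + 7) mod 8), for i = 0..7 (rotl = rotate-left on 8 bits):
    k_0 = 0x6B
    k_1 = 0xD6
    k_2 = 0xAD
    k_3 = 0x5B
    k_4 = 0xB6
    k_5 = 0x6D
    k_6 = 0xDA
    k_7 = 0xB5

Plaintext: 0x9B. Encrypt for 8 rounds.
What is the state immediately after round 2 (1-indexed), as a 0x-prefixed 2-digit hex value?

s_0 = plaintext = 0x9B
s_1 = Round(s_0, k_0) = 0xF8
s_2 = Round(s_1, k_1) = 0x1F
s_3 = Round(s_2, k_2) = 0xD5
s_4 = Round(s_3, k_3) = 0x90
s_5 = Round(s_4, k_4) = 0xFB
s_6 = Round(s_5, k_5) = 0x78
s_7 = Round(s_6, k_6) = 0x5F
s_8 = Round(s_7, k_7) = 0x14

0x1F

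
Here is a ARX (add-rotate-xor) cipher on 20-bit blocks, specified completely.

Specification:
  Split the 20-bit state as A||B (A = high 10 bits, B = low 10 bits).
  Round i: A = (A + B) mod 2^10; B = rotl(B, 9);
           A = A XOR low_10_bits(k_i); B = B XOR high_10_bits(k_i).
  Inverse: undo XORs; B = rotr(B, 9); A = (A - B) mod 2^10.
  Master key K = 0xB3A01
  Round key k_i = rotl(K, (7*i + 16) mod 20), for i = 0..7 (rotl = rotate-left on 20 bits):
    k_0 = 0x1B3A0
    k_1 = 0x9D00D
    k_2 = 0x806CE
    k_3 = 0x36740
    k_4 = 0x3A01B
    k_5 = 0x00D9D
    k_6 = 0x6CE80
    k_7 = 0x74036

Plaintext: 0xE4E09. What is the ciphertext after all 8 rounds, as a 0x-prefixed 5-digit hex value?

s_0 = plaintext = 0xE4E09
s_1 = Round(s_0, k_0) = 0x8F368
s_2 = Round(s_1, k_1) = 0x6A7C0
s_3 = Round(s_2, k_2) = 0xE9FE1
s_4 = Round(s_3, k_3) = 0x32329
s_5 = Round(s_4, k_4) = 0xFAB7C
s_6 = Round(s_5, k_5) = 0xBEDBD
s_7 = Round(s_6, k_6) = 0x8E36D
s_8 = Round(s_7, k_7) = 0x64E66

0x64E66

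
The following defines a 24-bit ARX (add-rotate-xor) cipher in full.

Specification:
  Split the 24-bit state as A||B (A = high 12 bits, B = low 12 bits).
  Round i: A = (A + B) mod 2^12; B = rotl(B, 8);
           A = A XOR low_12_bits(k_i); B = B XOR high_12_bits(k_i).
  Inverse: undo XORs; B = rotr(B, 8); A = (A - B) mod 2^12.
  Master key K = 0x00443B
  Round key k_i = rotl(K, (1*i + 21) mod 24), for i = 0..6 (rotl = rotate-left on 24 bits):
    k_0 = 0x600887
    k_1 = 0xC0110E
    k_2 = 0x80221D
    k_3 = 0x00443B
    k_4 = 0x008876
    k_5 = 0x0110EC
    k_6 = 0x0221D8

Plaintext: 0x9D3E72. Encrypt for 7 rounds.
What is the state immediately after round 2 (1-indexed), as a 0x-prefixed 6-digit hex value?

0x4A7B4F

s_0 = plaintext = 0x9D3E72
s_1 = Round(s_0, k_0) = 0x0C24E7
s_2 = Round(s_1, k_1) = 0x4A7B4F
s_3 = Round(s_2, k_2) = 0xDEB7B6
s_4 = Round(s_3, k_3) = 0x19A67F
s_5 = Round(s_4, k_4) = 0x06FF6F
s_6 = Round(s_5, k_5) = 0xF32FE7
s_7 = Round(s_6, k_6) = 0xEC17DC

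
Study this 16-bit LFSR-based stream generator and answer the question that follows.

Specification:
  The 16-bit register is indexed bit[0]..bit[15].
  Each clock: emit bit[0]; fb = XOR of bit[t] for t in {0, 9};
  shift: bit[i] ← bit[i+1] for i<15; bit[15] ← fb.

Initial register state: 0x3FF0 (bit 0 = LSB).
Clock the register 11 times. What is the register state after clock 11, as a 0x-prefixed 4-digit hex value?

reg_0 = 0x3FF0
clock 1: out=0, reg = 0x9FF8
clock 2: out=0, reg = 0xCFFC
clock 3: out=0, reg = 0xE7FE
clock 4: out=0, reg = 0xF3FF
clock 5: out=1, reg = 0x79FF
clock 6: out=1, reg = 0xBCFF
clock 7: out=1, reg = 0xDE7F
clock 8: out=1, reg = 0x6F3F
clock 9: out=1, reg = 0x379F
clock 10: out=1, reg = 0x1BCF
clock 11: out=1, reg = 0x0DE7

0x0DE7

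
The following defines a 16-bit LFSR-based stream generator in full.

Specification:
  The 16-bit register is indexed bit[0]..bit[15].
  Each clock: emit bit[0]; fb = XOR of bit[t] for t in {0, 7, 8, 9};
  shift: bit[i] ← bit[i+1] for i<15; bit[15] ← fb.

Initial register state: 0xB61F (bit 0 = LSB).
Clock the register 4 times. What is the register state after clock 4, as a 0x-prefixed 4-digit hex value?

reg_0 = 0xB61F
clock 1: out=1, reg = 0x5B0F
clock 2: out=1, reg = 0xAD87
clock 3: out=1, reg = 0xD6C3
clock 4: out=1, reg = 0xEB61

0xEB61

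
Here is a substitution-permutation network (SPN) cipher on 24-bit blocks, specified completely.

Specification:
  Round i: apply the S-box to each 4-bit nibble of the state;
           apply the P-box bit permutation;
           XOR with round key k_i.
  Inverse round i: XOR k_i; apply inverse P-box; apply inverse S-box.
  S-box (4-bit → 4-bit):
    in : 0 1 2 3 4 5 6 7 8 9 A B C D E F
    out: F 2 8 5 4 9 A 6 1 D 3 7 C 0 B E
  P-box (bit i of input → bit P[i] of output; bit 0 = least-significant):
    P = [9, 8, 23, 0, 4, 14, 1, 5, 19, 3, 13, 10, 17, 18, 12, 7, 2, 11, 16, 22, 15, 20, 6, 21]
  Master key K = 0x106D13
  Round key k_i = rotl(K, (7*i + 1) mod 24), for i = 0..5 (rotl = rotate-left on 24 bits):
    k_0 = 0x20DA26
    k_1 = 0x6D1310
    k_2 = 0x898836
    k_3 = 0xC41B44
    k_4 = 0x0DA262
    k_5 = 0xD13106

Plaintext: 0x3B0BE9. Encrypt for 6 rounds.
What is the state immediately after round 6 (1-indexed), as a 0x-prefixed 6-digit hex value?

0x280DB7

s_0 = plaintext = 0x3B0BE9
s_1 = Round(s_0, k_0) = 0xAF20DB
s_2 = Round(s_1, k_1) = 0xB4BC98
s_3 = Round(s_2, k_2) = 0x9E3E44
s_4 = Round(s_3, k_3) = 0x2E870A
s_5 = Round(s_4, k_4) = 0x6FC95C
s_6 = Round(s_5, k_5) = 0x280DB7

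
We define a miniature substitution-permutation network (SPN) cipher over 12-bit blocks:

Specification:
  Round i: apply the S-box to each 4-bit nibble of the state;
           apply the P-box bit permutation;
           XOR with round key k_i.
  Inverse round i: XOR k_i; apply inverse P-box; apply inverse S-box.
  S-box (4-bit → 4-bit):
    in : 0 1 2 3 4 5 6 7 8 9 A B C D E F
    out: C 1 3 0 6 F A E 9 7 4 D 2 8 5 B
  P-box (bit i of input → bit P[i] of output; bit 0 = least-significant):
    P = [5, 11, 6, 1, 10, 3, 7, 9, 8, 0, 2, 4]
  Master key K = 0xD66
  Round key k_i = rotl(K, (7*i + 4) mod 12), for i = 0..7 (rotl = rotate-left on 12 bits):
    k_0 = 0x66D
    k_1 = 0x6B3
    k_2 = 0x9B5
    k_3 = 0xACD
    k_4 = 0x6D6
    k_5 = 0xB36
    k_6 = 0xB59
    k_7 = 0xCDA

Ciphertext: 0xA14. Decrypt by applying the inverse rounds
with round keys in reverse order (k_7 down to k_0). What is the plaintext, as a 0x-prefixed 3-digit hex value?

s_0 = ciphertext = 0xA14
s_1 = InvRound(s_0, k_7) = 0xA50
s_2 = InvRound(s_1, k_6) = 0x2C3
s_3 = InvRound(s_2, k_5) = 0x5A9
s_4 = InvRound(s_3, k_4) = 0x56B
s_5 = InvRound(s_4, k_3) = 0xEBF
s_6 = InvRound(s_5, k_2) = 0x1FD
s_7 = InvRound(s_6, k_1) = 0xEF0
s_8 = InvRound(s_7, k_0) = 0x74C

0x74C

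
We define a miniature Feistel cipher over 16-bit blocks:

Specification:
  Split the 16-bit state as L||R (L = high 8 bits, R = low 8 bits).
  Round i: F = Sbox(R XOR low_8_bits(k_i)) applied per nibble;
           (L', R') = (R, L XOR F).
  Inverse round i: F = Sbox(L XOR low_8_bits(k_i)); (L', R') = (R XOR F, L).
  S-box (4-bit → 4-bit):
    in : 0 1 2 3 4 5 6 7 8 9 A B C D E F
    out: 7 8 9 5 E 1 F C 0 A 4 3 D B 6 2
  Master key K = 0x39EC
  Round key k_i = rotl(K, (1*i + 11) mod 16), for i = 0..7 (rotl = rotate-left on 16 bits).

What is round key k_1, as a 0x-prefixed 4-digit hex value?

K = 0x39EC
k_0 = rotl(K, (1*0+11) mod 16) = rotl(K, 11) = 0x61CF
k_1 = rotl(K, (1*1+11) mod 16) = rotl(K, 12) = 0xC39E

0xC39E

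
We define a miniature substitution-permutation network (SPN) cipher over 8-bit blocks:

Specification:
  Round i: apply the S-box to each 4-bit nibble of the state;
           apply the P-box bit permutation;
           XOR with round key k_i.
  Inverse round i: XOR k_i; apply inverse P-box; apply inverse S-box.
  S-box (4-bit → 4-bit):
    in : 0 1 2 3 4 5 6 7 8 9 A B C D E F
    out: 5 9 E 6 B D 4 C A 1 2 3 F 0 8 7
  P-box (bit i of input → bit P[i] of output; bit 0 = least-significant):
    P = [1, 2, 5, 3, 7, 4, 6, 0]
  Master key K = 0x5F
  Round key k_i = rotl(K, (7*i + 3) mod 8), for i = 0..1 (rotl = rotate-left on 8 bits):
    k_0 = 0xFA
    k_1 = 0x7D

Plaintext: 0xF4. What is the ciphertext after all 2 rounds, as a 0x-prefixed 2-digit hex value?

0x22

s_0 = plaintext = 0xF4
s_1 = Round(s_0, k_0) = 0x24
s_2 = Round(s_1, k_1) = 0x22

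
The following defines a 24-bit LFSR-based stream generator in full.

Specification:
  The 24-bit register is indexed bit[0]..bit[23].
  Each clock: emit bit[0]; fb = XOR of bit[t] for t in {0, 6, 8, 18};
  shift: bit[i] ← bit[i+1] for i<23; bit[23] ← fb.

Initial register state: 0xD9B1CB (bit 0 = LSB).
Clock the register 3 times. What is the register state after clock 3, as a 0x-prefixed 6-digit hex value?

reg_0 = 0xD9B1CB
clock 1: out=1, reg = 0xECD8E5
clock 2: out=1, reg = 0xF66C72
clock 3: out=0, reg = 0x7B3639

0x7B3639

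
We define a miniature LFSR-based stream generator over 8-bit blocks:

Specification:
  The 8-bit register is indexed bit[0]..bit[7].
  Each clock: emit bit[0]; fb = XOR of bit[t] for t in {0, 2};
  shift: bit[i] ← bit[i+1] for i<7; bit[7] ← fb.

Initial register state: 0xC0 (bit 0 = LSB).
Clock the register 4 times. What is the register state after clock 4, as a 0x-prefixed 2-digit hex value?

reg_0 = 0xC0
clock 1: out=0, reg = 0x60
clock 2: out=0, reg = 0x30
clock 3: out=0, reg = 0x18
clock 4: out=0, reg = 0x0C

0x0C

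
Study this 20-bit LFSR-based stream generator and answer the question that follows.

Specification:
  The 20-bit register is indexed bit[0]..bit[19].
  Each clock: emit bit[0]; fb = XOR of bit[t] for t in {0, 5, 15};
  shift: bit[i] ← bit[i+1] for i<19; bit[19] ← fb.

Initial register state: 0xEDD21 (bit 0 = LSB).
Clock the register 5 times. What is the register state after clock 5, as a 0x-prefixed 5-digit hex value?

0xAF6E9

reg_0 = 0xEDD21
clock 1: out=1, reg = 0xF6E90
clock 2: out=0, reg = 0x7B748
clock 3: out=0, reg = 0xBDBA4
clock 4: out=0, reg = 0x5EDD2
clock 5: out=0, reg = 0xAF6E9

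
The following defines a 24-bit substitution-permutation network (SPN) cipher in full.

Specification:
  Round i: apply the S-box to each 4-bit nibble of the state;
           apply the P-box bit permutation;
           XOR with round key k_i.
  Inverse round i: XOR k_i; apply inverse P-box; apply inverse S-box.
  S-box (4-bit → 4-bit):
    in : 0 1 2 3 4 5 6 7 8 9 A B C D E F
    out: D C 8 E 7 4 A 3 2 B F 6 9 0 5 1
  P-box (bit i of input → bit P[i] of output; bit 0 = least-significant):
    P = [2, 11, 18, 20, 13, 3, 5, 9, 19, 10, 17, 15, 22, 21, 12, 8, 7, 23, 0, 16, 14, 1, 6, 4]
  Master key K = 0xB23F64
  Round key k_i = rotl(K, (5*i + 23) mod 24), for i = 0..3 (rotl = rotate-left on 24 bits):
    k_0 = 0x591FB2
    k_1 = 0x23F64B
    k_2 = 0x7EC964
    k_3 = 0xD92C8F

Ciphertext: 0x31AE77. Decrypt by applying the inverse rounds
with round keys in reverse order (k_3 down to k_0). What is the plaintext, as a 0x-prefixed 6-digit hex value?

s_0 = ciphertext = 0x31AE77
s_1 = InvRound(s_0, k_3) = 0x177C3D
s_2 = InvRound(s_1, k_2) = 0x11A97D
s_3 = InvRound(s_2, k_1) = 0x9D3B19
s_4 = InvRound(s_3, k_0) = 0x84F845

0x84F845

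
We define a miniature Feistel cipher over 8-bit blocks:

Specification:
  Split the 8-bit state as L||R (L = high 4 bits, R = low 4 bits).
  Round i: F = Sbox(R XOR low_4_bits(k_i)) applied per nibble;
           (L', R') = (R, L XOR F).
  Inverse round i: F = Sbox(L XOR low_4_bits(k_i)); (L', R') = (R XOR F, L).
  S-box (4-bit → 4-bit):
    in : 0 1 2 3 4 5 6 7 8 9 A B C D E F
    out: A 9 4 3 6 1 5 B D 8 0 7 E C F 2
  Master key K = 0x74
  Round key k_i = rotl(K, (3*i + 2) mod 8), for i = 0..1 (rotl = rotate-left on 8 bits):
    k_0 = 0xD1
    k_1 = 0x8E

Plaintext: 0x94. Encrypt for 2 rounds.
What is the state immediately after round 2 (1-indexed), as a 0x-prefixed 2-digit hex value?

s_0 = plaintext = 0x94
s_1 = Round(s_0, k_0) = 0x48
s_2 = Round(s_1, k_1) = 0x81

0x81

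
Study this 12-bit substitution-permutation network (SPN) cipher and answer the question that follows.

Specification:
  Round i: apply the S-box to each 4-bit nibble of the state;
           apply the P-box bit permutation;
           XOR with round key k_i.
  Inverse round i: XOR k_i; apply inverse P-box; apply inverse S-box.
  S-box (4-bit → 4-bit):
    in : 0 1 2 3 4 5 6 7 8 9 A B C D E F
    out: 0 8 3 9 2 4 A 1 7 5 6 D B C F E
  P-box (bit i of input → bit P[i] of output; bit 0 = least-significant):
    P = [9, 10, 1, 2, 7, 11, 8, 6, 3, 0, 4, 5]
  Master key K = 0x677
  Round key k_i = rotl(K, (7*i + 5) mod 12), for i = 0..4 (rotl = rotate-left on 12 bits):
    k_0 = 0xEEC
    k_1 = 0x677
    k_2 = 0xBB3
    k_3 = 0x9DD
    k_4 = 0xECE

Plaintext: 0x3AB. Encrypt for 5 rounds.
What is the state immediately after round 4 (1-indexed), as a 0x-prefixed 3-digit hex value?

0x4DF

s_0 = plaintext = 0x3AB
s_1 = Round(s_0, k_0) = 0x5C2
s_2 = Round(s_1, k_1) = 0x8A7
s_3 = Round(s_2, k_2) = 0x0AA
s_4 = Round(s_3, k_3) = 0x4DF
s_5 = Round(s_4, k_4) = 0xB89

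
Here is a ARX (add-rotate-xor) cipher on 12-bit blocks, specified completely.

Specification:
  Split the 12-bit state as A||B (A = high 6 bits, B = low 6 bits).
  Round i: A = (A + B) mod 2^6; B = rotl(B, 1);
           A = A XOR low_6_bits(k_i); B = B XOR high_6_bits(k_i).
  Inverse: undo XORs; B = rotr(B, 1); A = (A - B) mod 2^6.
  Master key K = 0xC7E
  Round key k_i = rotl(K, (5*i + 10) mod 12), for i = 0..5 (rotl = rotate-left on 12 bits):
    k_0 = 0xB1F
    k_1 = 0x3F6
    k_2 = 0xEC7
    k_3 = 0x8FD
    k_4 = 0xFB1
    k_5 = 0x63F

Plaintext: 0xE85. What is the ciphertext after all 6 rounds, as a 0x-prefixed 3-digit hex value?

s_0 = plaintext = 0xE85
s_1 = Round(s_0, k_0) = 0x826
s_2 = Round(s_1, k_1) = 0xC02
s_3 = Round(s_2, k_2) = 0xD7F
s_4 = Round(s_3, k_3) = 0x25C
s_5 = Round(s_4, k_4) = 0x506
s_6 = Round(s_5, k_5) = 0x954

0x954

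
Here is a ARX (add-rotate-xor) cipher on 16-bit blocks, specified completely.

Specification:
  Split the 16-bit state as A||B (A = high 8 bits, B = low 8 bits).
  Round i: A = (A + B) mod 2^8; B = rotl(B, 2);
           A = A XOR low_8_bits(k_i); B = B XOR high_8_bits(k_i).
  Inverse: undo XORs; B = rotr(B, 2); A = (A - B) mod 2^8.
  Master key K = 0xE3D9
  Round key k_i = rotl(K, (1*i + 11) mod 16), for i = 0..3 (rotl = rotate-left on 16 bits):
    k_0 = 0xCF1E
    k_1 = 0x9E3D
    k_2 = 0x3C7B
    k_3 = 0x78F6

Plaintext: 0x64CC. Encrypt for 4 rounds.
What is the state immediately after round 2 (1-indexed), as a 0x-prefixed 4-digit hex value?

0x176D

s_0 = plaintext = 0x64CC
s_1 = Round(s_0, k_0) = 0x2EFC
s_2 = Round(s_1, k_1) = 0x176D
s_3 = Round(s_2, k_2) = 0xFF89
s_4 = Round(s_3, k_3) = 0x7E5E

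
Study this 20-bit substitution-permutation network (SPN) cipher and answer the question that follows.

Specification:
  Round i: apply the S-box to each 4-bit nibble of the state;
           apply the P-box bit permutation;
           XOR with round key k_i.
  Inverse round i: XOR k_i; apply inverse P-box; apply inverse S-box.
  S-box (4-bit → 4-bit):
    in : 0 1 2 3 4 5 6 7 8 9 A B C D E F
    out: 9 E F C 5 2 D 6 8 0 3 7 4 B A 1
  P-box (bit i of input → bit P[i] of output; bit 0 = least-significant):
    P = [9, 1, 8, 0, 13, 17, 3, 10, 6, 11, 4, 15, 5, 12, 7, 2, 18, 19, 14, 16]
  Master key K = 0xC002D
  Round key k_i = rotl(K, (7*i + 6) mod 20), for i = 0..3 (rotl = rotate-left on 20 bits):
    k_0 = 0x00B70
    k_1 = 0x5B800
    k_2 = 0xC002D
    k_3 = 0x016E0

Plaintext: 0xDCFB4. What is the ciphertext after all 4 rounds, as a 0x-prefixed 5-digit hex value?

0x4A8B6

s_0 = plaintext = 0xDCFB4
s_1 = Round(s_0, k_0) = 0xF28B8
s_2 = Round(s_1, k_1) = 0x308AD
s_3 = Round(s_2, k_2) = 0xFE20A
s_4 = Round(s_3, k_3) = 0x4A8B6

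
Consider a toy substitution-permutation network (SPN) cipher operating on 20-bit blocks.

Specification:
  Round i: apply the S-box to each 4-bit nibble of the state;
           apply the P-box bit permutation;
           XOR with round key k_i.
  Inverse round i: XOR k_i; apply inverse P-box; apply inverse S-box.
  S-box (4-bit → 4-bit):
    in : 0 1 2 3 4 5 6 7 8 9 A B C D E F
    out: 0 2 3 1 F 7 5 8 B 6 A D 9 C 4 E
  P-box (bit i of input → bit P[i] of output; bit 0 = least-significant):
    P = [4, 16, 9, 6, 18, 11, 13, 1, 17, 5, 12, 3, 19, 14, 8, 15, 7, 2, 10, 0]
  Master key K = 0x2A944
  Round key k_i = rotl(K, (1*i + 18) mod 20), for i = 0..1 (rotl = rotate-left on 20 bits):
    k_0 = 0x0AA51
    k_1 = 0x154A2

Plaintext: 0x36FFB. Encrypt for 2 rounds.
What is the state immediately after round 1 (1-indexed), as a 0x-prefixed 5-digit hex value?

0x891AB

s_0 = plaintext = 0x36FFB
s_1 = Round(s_0, k_0) = 0x891AB
s_2 = Round(s_1, k_1) = 0x11F55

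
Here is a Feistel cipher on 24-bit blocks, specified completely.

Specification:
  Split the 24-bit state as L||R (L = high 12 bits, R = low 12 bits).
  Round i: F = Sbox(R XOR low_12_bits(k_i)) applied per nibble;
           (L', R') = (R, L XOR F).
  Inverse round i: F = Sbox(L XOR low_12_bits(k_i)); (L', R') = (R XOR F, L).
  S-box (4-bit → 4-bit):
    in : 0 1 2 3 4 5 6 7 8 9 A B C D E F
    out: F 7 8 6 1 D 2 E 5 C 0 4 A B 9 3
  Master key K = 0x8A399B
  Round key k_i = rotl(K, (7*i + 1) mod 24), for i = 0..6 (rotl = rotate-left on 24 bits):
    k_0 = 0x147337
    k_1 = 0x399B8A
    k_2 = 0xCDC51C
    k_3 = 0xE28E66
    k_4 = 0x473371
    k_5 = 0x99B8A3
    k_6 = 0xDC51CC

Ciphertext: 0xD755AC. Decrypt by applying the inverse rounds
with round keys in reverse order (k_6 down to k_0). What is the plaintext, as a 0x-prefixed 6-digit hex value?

s_0 = ciphertext = 0xD755AC
s_1 = InvRound(s_0, k_6) = 0xFE0D75
s_2 = InvRound(s_1, k_5) = 0x363FE0
s_3 = InvRound(s_2, k_4) = 0x098363
s_4 = InvRound(s_3, k_3) = 0xA5A098
s_5 = InvRound(s_4, k_2) = 0x38AA5A
s_6 = InvRound(s_5, k_1) = 0xFA538A
s_7 = InvRound(s_6, k_0) = 0x942FA5

0x942FA5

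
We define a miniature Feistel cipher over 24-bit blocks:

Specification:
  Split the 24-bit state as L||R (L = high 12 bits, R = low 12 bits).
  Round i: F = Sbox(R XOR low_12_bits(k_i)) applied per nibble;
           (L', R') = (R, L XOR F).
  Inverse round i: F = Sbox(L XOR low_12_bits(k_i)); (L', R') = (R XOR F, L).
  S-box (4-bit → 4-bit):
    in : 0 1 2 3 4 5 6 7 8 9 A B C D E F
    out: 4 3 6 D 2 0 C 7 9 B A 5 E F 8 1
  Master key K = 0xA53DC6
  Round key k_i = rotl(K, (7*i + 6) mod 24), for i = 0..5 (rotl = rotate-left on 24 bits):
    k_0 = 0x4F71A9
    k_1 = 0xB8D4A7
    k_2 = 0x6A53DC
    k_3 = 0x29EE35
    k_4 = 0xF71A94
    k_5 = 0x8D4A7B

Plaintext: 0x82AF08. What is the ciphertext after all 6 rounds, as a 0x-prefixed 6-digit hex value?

s_0 = plaintext = 0x82AF08
s_1 = Round(s_0, k_0) = 0xF08089
s_2 = Round(s_1, k_1) = 0x089D60
s_3 = Round(s_2, k_2) = 0xD608D7
s_4 = Round(s_3, k_3) = 0x8D71E6
s_5 = Round(s_4, k_4) = 0x1E6DA1
s_6 = Round(s_5, k_5) = 0xDA161C

0xDA161C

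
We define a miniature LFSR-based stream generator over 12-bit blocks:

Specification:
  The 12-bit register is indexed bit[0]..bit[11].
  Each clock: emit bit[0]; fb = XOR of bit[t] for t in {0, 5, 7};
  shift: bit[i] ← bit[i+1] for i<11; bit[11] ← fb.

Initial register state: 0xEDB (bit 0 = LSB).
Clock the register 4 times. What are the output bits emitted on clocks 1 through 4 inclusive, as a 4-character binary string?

reg_0 = 0xEDB
clock 1: out=1, reg = 0x76D
clock 2: out=1, reg = 0x3B6
clock 3: out=0, reg = 0x1DB
clock 4: out=1, reg = 0x0ED

1101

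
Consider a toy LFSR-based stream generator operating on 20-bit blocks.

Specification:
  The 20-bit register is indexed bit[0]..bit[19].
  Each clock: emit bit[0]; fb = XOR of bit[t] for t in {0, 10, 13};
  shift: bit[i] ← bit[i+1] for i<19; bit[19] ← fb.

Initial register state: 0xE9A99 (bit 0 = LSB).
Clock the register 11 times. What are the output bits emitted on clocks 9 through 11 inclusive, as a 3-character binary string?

010

reg_0 = 0xE9A99
clock 1: out=1, reg = 0xF4D4C
clock 2: out=0, reg = 0xFA6A6
clock 3: out=0, reg = 0x7D353
clock 4: out=1, reg = 0xBE9A9
clock 5: out=1, reg = 0x5F4D4
clock 6: out=0, reg = 0x2FA6A
clock 7: out=0, reg = 0x97D35
clock 8: out=1, reg = 0xCBE9A
clock 9: out=0, reg = 0x65F4D
clock 10: out=1, reg = 0x32FA6
clock 11: out=0, reg = 0x197D3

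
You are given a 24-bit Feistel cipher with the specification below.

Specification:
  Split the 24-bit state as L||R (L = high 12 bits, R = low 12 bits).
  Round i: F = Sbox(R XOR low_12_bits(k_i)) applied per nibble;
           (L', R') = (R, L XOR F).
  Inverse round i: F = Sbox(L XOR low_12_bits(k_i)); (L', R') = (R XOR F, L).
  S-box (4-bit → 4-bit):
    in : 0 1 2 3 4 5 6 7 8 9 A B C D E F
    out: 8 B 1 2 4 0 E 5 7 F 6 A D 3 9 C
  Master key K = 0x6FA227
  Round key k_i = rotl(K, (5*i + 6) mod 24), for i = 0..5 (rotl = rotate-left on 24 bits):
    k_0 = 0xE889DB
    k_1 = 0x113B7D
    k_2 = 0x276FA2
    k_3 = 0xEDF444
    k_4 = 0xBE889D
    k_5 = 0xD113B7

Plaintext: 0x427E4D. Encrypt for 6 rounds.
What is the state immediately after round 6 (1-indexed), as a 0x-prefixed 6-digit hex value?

s_0 = plaintext = 0x427E4D
s_1 = Round(s_0, k_0) = 0xE4D1D9
s_2 = Round(s_1, k_1) = 0x1D9829
s_3 = Round(s_2, k_2) = 0x8294A3
s_4 = Round(s_3, k_3) = 0x4A30BC
s_5 = Round(s_4, k_4) = 0x0BC3B8
s_6 = Round(s_5, k_5) = 0x3B8830

0x3B8830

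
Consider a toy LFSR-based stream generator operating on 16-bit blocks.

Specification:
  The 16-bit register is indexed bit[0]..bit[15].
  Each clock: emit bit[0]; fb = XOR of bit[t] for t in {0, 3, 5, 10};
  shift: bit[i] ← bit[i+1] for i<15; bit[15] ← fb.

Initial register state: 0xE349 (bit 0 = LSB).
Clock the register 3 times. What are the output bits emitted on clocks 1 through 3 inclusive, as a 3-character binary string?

reg_0 = 0xE349
clock 1: out=1, reg = 0x71A4
clock 2: out=0, reg = 0xB8D2
clock 3: out=0, reg = 0x5C69

100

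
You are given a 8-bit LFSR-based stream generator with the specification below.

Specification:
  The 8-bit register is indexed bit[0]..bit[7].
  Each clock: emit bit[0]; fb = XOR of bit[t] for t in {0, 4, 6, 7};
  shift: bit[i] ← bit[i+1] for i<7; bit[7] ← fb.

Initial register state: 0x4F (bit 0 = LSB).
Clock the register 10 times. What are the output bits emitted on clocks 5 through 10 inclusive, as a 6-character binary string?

001001

reg_0 = 0x4F
clock 1: out=1, reg = 0x27
clock 2: out=1, reg = 0x93
clock 3: out=1, reg = 0xC9
clock 4: out=1, reg = 0xE4
clock 5: out=0, reg = 0x72
clock 6: out=0, reg = 0x39
clock 7: out=1, reg = 0x1C
clock 8: out=0, reg = 0x8E
clock 9: out=0, reg = 0xC7
clock 10: out=1, reg = 0xE3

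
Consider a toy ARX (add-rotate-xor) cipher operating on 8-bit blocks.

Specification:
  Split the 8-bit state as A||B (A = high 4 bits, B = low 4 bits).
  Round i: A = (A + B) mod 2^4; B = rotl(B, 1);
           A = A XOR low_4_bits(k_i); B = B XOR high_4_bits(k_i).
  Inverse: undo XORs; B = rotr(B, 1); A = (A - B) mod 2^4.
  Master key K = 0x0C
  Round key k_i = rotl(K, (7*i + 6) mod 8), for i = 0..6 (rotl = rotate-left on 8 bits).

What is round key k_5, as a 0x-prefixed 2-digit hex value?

K = 0x0C
k_0 = rotl(K, (7*0+6) mod 8) = rotl(K, 6) = 0x03
k_1 = rotl(K, (7*1+6) mod 8) = rotl(K, 5) = 0x81
k_2 = rotl(K, (7*2+6) mod 8) = rotl(K, 4) = 0xC0
k_3 = rotl(K, (7*3+6) mod 8) = rotl(K, 3) = 0x60
k_4 = rotl(K, (7*4+6) mod 8) = rotl(K, 2) = 0x30
k_5 = rotl(K, (7*5+6) mod 8) = rotl(K, 1) = 0x18

0x18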